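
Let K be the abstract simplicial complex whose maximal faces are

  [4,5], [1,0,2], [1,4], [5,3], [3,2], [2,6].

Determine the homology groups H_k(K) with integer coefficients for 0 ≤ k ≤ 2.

H_0 = Z,  H_1 = Z,  H_2 = 0.

Fix the vertex order 0 < 1 < 2 < 3 < 4 < 5 < 6 and write every simplex with vertices in increasing order. Then dim K = 2 and the simplices of K are:

  0-simplices (7): [0], [1], [2], [3], [4], [5], [6]
  1-simplices (8): [0,1], [0,2], [1,2], [1,4], [2,3], [2,6], [3,5], [4,5]
  2-simplices (1): [0,1,2]

Hence C_0 ≅ Z^7, C_1 ≅ Z^8, C_2 ≅ Z^1.

∂_1: C_1 → C_0 sends each edge [p,q] (with p < q) to q − p. For instance
  ∂[4,5] = [5] − [4].
The resulting 7×8 matrix has rank 6, and its Smith normal form has invariant factors (1,1,1,1,1,1).

Boundary ∂_2: C_2 → C_1 acts by ∂[p,q,r] = [q,r] − [p,r] + [p,q]. For instance
  ∂[0,1,2] = [1,2] − [0,2] + [0,1].
This gives a 8×1 integer matrix of rank 1; reducing to Smith normal form yields diagonal entries (1).

From H_k ≅ ker(∂_k) / im(∂_{k+1}) we obtain:

  H_0: rank C_0 − rank ∂_1 = 7 − 6 = 1, and the invariant factors of ∂_1 are all 1, so H_0 ≅ Z.
  H_1: rank ker ∂_1 − rank ∂_2 = (8 − 6) − 1 = 1, and the invariant factors of ∂_2 are all 1, so H_1 ≅ Z.
  H_2: rank ker ∂_2 − rank ∂_3 = (1 − 1) − 0 = 0, and there is no ∂_3, so H_2 ≅ 0.

As a check, the Euler characteristic is 7 − 8 + 1 = 0, which agrees with 1 − 1 + 0 = 0.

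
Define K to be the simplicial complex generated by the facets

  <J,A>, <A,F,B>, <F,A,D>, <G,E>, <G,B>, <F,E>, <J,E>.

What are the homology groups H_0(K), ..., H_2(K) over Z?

We work with the vertex ordering A < B < D < E < F < G < J. The simplices of K, each written with vertices in increasing order, are:

  0-simplices (7): A, B, D, E, F, G, J
  1-simplices (10): AB, AD, AF, AJ, BF, BG, DF, EF, EG, EJ
  2-simplices (2): ABF, ADF

so the chain groups are C_0 ≅ Z^7, C_1 ≅ Z^10, C_2 ≅ Z^2.

∂_1: C_1 → C_0 sends each edge [p,q] (with p < q) to q − p. For instance
  ∂EJ = J − E.
The resulting 7×10 matrix has rank 6, and its Smith normal form has invariant factors (1,1,1,1,1,1).

Boundary ∂_2: C_2 → C_1 maps a triangle to the signed sum of its edges. For instance
  ∂ABF = BF − AF + AB,
  ∂ADF = DF − AF + AD.
As a 10×2 matrix over Z this has rank 2, with invariant factors (1,1).

Now H_k = ker ∂_k / im ∂_{k+1}, so:

  H_0: rank C_0 − rank ∂_1 = 7 − 6 = 1, and the invariant factors of ∂_1 are all 1, so H_0 = Z.
  H_1: rank ker ∂_1 − rank ∂_2 = (10 − 6) − 2 = 2, and the invariant factors of ∂_2 are all 1, so H_1 = Z^2.
  H_2: rank ker ∂_2 − rank ∂_3 = (2 − 2) − 0 = 0, and there is no ∂_3, so H_2 = 0.

H_0 ≅ Z,  H_1 ≅ Z^2,  H_2 = 0.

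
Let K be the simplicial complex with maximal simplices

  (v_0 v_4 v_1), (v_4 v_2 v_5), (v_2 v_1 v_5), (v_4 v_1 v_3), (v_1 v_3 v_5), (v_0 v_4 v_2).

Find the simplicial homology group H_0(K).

Fix the vertex order v_0 < v_1 < v_2 < v_3 < v_4 < v_5 and write every simplex with vertices in increasing order. Then dim K = 2 and the simplices of K are:

  0-simplices (6): [v_0], [v_1], [v_2], [v_3], [v_4], [v_5]
  1-simplices (12): [v_0,v_1], [v_0,v_2], [v_0,v_4], [v_1,v_2], [v_1,v_3], [v_1,v_4], [v_1,v_5], [v_2,v_4], [v_2,v_5], [v_3,v_4], [v_3,v_5], [v_4,v_5]
  2-simplices (6): [v_0,v_1,v_4], [v_0,v_2,v_4], [v_1,v_2,v_5], [v_1,v_3,v_4], [v_1,v_3,v_5], [v_2,v_4,v_5]

so the chain groups are C_0 ≅ Z^6, C_1 ≅ Z^12, C_2 ≅ Z^6.

∂_1: C_1 → C_0 sends each edge [p,q] (with p < q) to q − p. For instance
  ∂[v_0,v_4] = [v_4] − [v_0].
The resulting 6×12 matrix has rank 5, and its Smith normal form has invariant factors (1,1,1,1,1).

The boundary map ∂_2: C_2 → C_1 sends each 2-simplex [p,q,r] to [q,r] − [p,r] + [p,q]. For instance
  ∂[v_0,v_1,v_4] = [v_1,v_4] − [v_0,v_4] + [v_0,v_1],
  ∂[v_0,v_2,v_4] = [v_2,v_4] − [v_0,v_4] + [v_0,v_2].
The 12×6 boundary matrix has rank 6 and Smith normal form diag(1,1,1,1,1,1).

Computing H_k = (kernel of ∂_k) / (image of ∂_{k+1}):

  H_0: rank C_0 − rank ∂_1 = 6 − 5 = 1, and the invariant factors of ∂_1 are all 1, so H_0 ≅ Z.

(K is a triangulation of the cylinder S^1 x I.)

H_0 = Z.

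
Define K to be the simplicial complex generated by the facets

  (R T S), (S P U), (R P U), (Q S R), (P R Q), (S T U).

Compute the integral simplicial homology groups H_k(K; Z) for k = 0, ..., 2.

K has 6 vertices, 12 edges, 6 triangles.
rank ∂_0 = 0, rank ∂_1 = 5 ⇒ b_0 = 6 − 0 − 5 = 1; all invariant factors of ∂_1 are 1 so no torsion. So H_0 = Z.
rank ∂_1 = 5, rank ∂_2 = 6 ⇒ b_1 = 12 − 5 − 6 = 1; all invariant factors of ∂_2 are 1 so no torsion. So H_1 = Z.
rank ∂_2 = 6, rank ∂_3 = 0 ⇒ b_2 = 6 − 6 − 0 = 0. So H_2 = 0.

H_0 ≅ Z,  H_1 ≅ Z,  H_2 = 0.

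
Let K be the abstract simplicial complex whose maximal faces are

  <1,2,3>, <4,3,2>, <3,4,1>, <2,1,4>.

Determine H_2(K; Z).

Order the vertices as 1 < 2 < 3 < 4. Listing each simplex with vertices in this order, K has dimension 2 with simplices:

  0-simplices (4): [1], [2], [3], [4]
  1-simplices (6): [1,2], [1,3], [1,4], [2,3], [2,4], [3,4]
  2-simplices (4): [1,2,3], [1,2,4], [1,3,4], [2,3,4]

giving chain groups C_0 ≅ Z^4, C_1 ≅ Z^6, C_2 ≅ Z^4.

∂_1: C_1 → C_0 maps an edge to its endpoints' difference, ∂[p,q] = q − p. For instance
  ∂[1,4] = [4] − [1].
The resulting 4×6 matrix has rank 3, and its Smith normal form has invariant factors (1,1,1).

Boundary ∂_2: C_2 → C_1 acts by ∂[p,q,r] = [q,r] − [p,r] + [p,q]. For instance
  ∂[2,3,4] = [3,4] − [2,4] + [2,3],
  ∂[1,2,3] = [2,3] − [1,3] + [1,2].
The 6×4 boundary matrix has rank 3 and Smith normal form diag(1,1,1).

Now H_k = ker ∂_k / im ∂_{k+1}, so:

  H_2: rank ker ∂_2 − rank ∂_3 = (4 − 3) − 0 = 1, and there is no ∂_3, so H_2 ≅ Z.

(K is a triangulation of the 2-sphere S^2.)

H_2 ≅ Z.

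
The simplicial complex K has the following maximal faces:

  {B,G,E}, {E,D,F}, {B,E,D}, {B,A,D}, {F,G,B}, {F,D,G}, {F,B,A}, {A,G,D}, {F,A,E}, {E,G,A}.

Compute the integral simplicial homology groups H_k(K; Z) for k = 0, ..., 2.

We work with the vertex ordering A < B < D < E < F < G. The simplices of K, each written with vertices in increasing order, are:

  0-simplices (6): A, B, D, E, F, G
  1-simplices (15): AB, AD, AE, AF, AG, BD, BE, BF, BG, DE, DF, DG, EF, EG, FG
  2-simplices (10): ABD, ABF, ADG, AEF, AEG, BDE, BEG, BFG, DEF, DFG

so the chain groups are C_0 ≅ Z^6, C_1 ≅ Z^15, C_2 ≅ Z^10.

Boundary ∂_1: C_1 → C_0 sends each edge [p,q] (with p < q) to q − p. For instance
  ∂BG = G − B.
As a 6×15 matrix over Z this has rank 5, with invariant factors (1,1,1,1,1).

The boundary map ∂_2: C_2 → C_1 maps a triangle to the signed sum of its edges. For instance
  ∂ABD = BD − AD + AB,
  ∂BEG = EG − BG + BE.
As a 15×10 matrix over Z this has rank 10, with invariant factors (1,1,1,1,1,1,1,1,1,2).

Reading off H_k = ker ∂_k / im ∂_{k+1}:

  H_0: rank C_0 − rank ∂_1 = 6 − 5 = 1, and the invariant factors of ∂_1 are all 1, so H_0 ≅ Z.
  H_1: rank ker ∂_1 − rank ∂_2 = (15 − 5) − 10 = 0, and ∂_2 has invariant factor 2 > 1, so H_1 ≅ Z_2.
  H_2: rank ker ∂_2 − rank ∂_3 = (10 − 10) − 0 = 0, and there is no ∂_3, so H_2 ≅ 0.

(K is a triangulation of the real projective plane RP^2.)

H_0 = Z,  H_1 = Z_2,  H_2 = 0.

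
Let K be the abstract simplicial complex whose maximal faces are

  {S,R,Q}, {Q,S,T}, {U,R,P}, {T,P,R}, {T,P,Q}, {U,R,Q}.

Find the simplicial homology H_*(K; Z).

H_0 = Z,  H_1 = Z,  H_2 = 0.

Fix the vertex order P < Q < R < S < T < U and write every simplex with vertices in increasing order. Then dim K = 2 and the simplices of K are:

  0-simplices (6): P, Q, R, S, T, U
  1-simplices (12): PQ, PR, PT, PU, QR, QS, QT, QU, RS, RT, RU, ST
  2-simplices (6): PQT, PRT, PRU, QRS, QRU, QST

giving chain groups C_0 ≅ Z^6, C_1 ≅ Z^12, C_2 ≅ Z^6.

The boundary map ∂_1: C_1 → C_0 is given by ∂[p,q] = [q] − [p].
The resulting 6×12 matrix has rank 5, and its Smith normal form has invariant factors (1,1,1,1,1).

Boundary ∂_2: C_2 → C_1 acts by ∂[p,q,r] = [q,r] − [p,r] + [p,q]. For instance
  ∂QST = ST − QT + QS,
  ∂QRU = RU − QU + QR.
This gives a 12×6 integer matrix of rank 6; reducing to Smith normal form yields diagonal entries (1,1,1,1,1,1).

Reading off H_k = ker ∂_k / im ∂_{k+1}:

  H_0: rank C_0 − rank ∂_1 = 6 − 5 = 1, and the invariant factors of ∂_1 are all 1, so H_0 ≅ Z.
  H_1: rank ker ∂_1 − rank ∂_2 = (12 − 5) − 6 = 1, and the invariant factors of ∂_2 are all 1, so H_1 ≅ Z.
  H_2: rank ker ∂_2 − rank ∂_3 = (6 − 6) − 0 = 0, and there is no ∂_3, so H_2 ≅ 0.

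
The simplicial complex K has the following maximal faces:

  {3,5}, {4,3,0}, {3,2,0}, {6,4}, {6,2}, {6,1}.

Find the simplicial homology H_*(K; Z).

H_0 = Z,  H_1 = Z,  H_2 = 0.

K has 7 vertices, 9 edges, 2 triangles.
rank ∂_0 = 0, rank ∂_1 = 6 ⇒ b_0 = 7 − 0 − 6 = 1; all invariant factors of ∂_1 are 1 so no torsion. So H_0 ≅ Z.
rank ∂_1 = 6, rank ∂_2 = 2 ⇒ b_1 = 9 − 6 − 2 = 1; all invariant factors of ∂_2 are 1 so no torsion. So H_1 ≅ Z.
rank ∂_2 = 2, rank ∂_3 = 0 ⇒ b_2 = 2 − 2 − 0 = 0. So H_2 ≅ 0.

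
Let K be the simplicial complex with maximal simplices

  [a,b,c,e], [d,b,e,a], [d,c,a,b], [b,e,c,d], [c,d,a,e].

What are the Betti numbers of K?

b_0 = 1, b_1 = 0, b_2 = 0, b_3 = 1.

We work with the vertex ordering a < b < c < d < e. The simplices of K, each written with vertices in increasing order, are:

  0-simplices (5): a, b, c, d, e
  1-simplices (10): ab, ac, ad, ae, bc, bd, be, cd, ce, de
  2-simplices (10): abc, abd, abe, acd, ace, ade, bcd, bce, bde, cde
  3-simplices (5): abcd, abce, abde, acde, bcde

so the chain groups are C_0 ≅ Z^5, C_1 ≅ Z^10, C_2 ≅ Z^10, C_3 ≅ Z^5.

The boundary map ∂_1: C_1 → C_0 sends each edge [p,q] (with p < q) to q − p.
As a 5×10 matrix over Z this has rank 4, with invariant factors (1,1,1,1).

∂_2: C_2 → C_1 sends each 2-simplex [p,q,r] to [q,r] − [p,r] + [p,q]. For instance
  ∂bde = de − be + bd,
  ∂bce = ce − be + bc.
As a 10×10 matrix over Z this has rank 6, with invariant factors (1,1,1,1,1,1).

Boundary ∂_3: C_3 → C_2 sends each 3-simplex σ to the alternating sum Σ_i (−1)^i (σ with its i-th vertex removed). For instance
  ∂abde = bde − ade + abe − abd,
  ∂abcd = bcd − acd + abd − abc.
As a 10×5 matrix over Z this has rank 4, with invariant factors (1,1,1,1).

Now H_k = ker ∂_k / im ∂_{k+1}, so:

  H_0: rank C_0 − rank ∂_1 = 5 − 4 = 1, and the invariant factors of ∂_1 are all 1, so H_0 ≅ Z.
  H_1: rank ker ∂_1 − rank ∂_2 = (10 − 4) − 6 = 0, and the invariant factors of ∂_2 are all 1, so H_1 ≅ 0.
  H_2: rank ker ∂_2 − rank ∂_3 = (10 − 6) − 4 = 0, and the invariant factors of ∂_3 are all 1, so H_2 ≅ 0.
  H_3: rank ker ∂_3 − rank ∂_4 = (5 − 4) − 0 = 1, and there is no ∂_4, so H_3 ≅ Z.

As a check, the Euler characteristic is 5 − 10 + 10 − 5 = 0, which agrees with 1 − 0 + 0 − 1 = 0.
(K is a triangulation of the 3-sphere S^3.)

Hence the Betti numbers are b_0 = 1, b_1 = 0, b_2 = 0, b_3 = 1.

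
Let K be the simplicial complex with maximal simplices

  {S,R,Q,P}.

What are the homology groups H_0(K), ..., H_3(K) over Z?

H_0 = Z,  H_1 = 0,  H_2 = 0,  H_3 = 0.

Take the total order P < Q < R < S on the vertex set. Then K (dimension 3) consists of the simplices:

  0-simplices (4): P, Q, R, S
  1-simplices (6): PQ, PR, PS, QR, QS, RS
  2-simplices (4): PQR, PQS, PRS, QRS
  3-simplices (1): PQRS

Hence C_0 ≅ Z^4, C_1 ≅ Z^6, C_2 ≅ Z^4, C_3 ≅ Z^1.

∂_1: C_1 → C_0 sends each edge [p,q] (with p < q) to q − p. For instance
  ∂QR = R − Q.
This gives a 4×6 integer matrix of rank 3; reducing to Smith normal form yields diagonal entries (1,1,1).

Boundary ∂_2: C_2 → C_1 acts by ∂[p,q,r] = [q,r] − [p,r] + [p,q]. For instance
  ∂PQS = QS − PS + PQ,
  ∂PRS = RS − PS + PR.
As a 6×4 matrix over Z this has rank 3, with invariant factors (1,1,1).

∂_3: C_3 → C_2 sends each 3-simplex σ to the alternating sum Σ_i (−1)^i (σ with its i-th vertex removed). For instance
  ∂PQRS = QRS − PRS + PQS − PQR.
As a 4×1 matrix over Z this has rank 1, with invariant factors (1).

From H_k ≅ ker(∂_k) / im(∂_{k+1}) we obtain:

  H_0: rank C_0 − rank ∂_1 = 4 − 3 = 1, and the invariant factors of ∂_1 are all 1, so H_0 ≅ Z.
  H_1: rank ker ∂_1 − rank ∂_2 = (6 − 3) − 3 = 0, and the invariant factors of ∂_2 are all 1, so H_1 ≅ 0.
  H_2: rank ker ∂_2 − rank ∂_3 = (4 − 3) − 1 = 0, and the invariant factors of ∂_3 are all 1, so H_2 ≅ 0.
  H_3: rank ker ∂_3 − rank ∂_4 = (1 − 1) − 0 = 0, and there is no ∂_4, so H_3 ≅ 0.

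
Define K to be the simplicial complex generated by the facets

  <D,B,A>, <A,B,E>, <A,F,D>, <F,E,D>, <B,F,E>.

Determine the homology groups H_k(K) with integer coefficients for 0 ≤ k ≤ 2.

H_0 = Z,  H_1 = Z,  H_2 = 0.

We work with the vertex ordering A < B < D < E < F. The simplices of K, each written with vertices in increasing order, are:

  0-simplices (5): A, B, D, E, F
  1-simplices (10): AB, AD, AE, AF, BD, BE, BF, DE, DF, EF
  2-simplices (5): ABD, ABE, ADF, BEF, DEF

giving chain groups C_0 ≅ Z^5, C_1 ≅ Z^10, C_2 ≅ Z^5.

∂_1: C_1 → C_0 maps an edge to its endpoints' difference, ∂[p,q] = q − p. For instance
  ∂AB = B − A.
The resulting 5×10 matrix has rank 4, and its Smith normal form has invariant factors (1,1,1,1).

The boundary map ∂_2: C_2 → C_1 acts by ∂[p,q,r] = [q,r] − [p,r] + [p,q]. For instance
  ∂BEF = EF − BF + BE,
  ∂DEF = EF − DF + DE.
The 10×5 boundary matrix has rank 5 and Smith normal form diag(1,1,1,1,1).

Computing H_k = (kernel of ∂_k) / (image of ∂_{k+1}):

  H_0: rank C_0 − rank ∂_1 = 5 − 4 = 1, and the invariant factors of ∂_1 are all 1, so H_0 = Z.
  H_1: rank ker ∂_1 − rank ∂_2 = (10 − 4) − 5 = 1, and the invariant factors of ∂_2 are all 1, so H_1 = Z.
  H_2: rank ker ∂_2 − rank ∂_3 = (5 − 5) − 0 = 0, and there is no ∂_3, so H_2 = 0.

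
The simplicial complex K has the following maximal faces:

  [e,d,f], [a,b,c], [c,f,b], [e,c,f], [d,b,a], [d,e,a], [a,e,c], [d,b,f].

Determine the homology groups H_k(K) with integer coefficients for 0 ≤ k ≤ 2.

Order the vertices as a < b < c < d < e < f. Listing each simplex with vertices in this order, K has dimension 2 with simplices:

  0-simplices (6): a, b, c, d, e, f
  1-simplices (12): ab, ac, ad, ae, bc, bd, bf, ce, cf, de, df, ef
  2-simplices (8): abc, abd, ace, ade, bcf, bdf, cef, def

giving chain groups C_0 ≅ Z^6, C_1 ≅ Z^12, C_2 ≅ Z^8.

∂_1: C_1 → C_0 is given by ∂[p,q] = [q] − [p]. For instance
  ∂ae = e − a.
The 6×12 boundary matrix has rank 5 and Smith normal form diag(1,1,1,1,1).

Boundary ∂_2: C_2 → C_1 acts by ∂[p,q,r] = [q,r] − [p,r] + [p,q]. For instance
  ∂bcf = cf − bf + bc,
  ∂ade = de − ae + ad.
The 12×8 boundary matrix has rank 7 and Smith normal form diag(1,1,1,1,1,1,1).

Now H_k = ker ∂_k / im ∂_{k+1}, so:

  H_0: rank C_0 − rank ∂_1 = 6 − 5 = 1, and the invariant factors of ∂_1 are all 1, so H_0 ≅ Z.
  H_1: rank ker ∂_1 − rank ∂_2 = (12 − 5) − 7 = 0, and the invariant factors of ∂_2 are all 1, so H_1 ≅ 0.
  H_2: rank ker ∂_2 − rank ∂_3 = (8 − 7) − 0 = 1, and there is no ∂_3, so H_2 ≅ Z.

As a check, the Euler characteristic is 6 − 12 + 8 = 2, which agrees with 1 − 0 + 1 = 2.

H_0 = Z,  H_1 = 0,  H_2 = Z.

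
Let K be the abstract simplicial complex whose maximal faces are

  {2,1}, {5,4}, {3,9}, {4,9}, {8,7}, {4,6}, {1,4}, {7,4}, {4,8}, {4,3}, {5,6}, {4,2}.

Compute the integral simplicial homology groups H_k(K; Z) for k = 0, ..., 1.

H_0 = Z,  H_1 = Z^4.

Take the total order 1 < 2 < 3 < 4 < 5 < 6 < 7 < 8 < 9 on the vertex set. Then K (dimension 1) consists of the simplices:

  0-simplices (9): [1], [2], [3], [4], [5], [6], [7], [8], [9]
  1-simplices (12): [1,2], [1,4], [2,4], [3,4], [3,9], [4,5], [4,6], [4,7], [4,8], [4,9], [5,6], [7,8]

giving chain groups C_0 ≅ Z^9, C_1 ≅ Z^12.

∂_1: C_1 → C_0 sends each edge [p,q] (with p < q) to q − p. For instance
  ∂[2,4] = [4] − [2].
The resulting 9×12 matrix has rank 8, and its Smith normal form has invariant factors (1,1,1,1,1,1,1,1).

From H_k ≅ ker(∂_k) / im(∂_{k+1}) we obtain:

  H_0: rank C_0 − rank ∂_1 = 9 − 8 = 1, and the invariant factors of ∂_1 are all 1, so H_0 = Z.
  H_1: rank ker ∂_1 − rank ∂_2 = (12 − 8) − 0 = 4, and there is no ∂_2, so H_1 = Z^4.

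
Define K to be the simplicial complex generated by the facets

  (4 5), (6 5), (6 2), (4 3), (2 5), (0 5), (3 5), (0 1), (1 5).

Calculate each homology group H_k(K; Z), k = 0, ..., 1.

H_0 ≅ Z,  H_1 ≅ Z^3.

Take the total order 0 < 1 < 2 < 3 < 4 < 5 < 6 on the vertex set. Then K (dimension 1) consists of the simplices:

  0-simplices (7): [0], [1], [2], [3], [4], [5], [6]
  1-simplices (9): [0,1], [0,5], [1,5], [2,5], [2,6], [3,4], [3,5], [4,5], [5,6]

giving chain groups C_0 ≅ Z^7, C_1 ≅ Z^9.

The boundary map ∂_1: C_1 → C_0 is given by ∂[p,q] = [q] − [p]. For instance
  ∂[0,5] = [5] − [0].
The 7×9 boundary matrix has rank 6 and Smith normal form diag(1,1,1,1,1,1).

Now H_k = ker ∂_k / im ∂_{k+1}, so:

  H_0: rank C_0 − rank ∂_1 = 7 − 6 = 1, and the invariant factors of ∂_1 are all 1, so H_0 = Z.
  H_1: rank ker ∂_1 − rank ∂_2 = (9 − 6) − 0 = 3, and there is no ∂_2, so H_1 = Z^3.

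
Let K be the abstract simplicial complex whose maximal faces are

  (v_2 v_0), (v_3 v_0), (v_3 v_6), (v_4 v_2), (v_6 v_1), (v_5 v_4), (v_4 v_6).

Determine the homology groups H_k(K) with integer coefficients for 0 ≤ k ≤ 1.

H_0 = Z,  H_1 = Z.

Fix the vertex order v_0 < v_1 < v_2 < v_3 < v_4 < v_5 < v_6 and write every simplex with vertices in increasing order. Then dim K = 1 and the simplices of K are:

  0-simplices (7): [v_0], [v_1], [v_2], [v_3], [v_4], [v_5], [v_6]
  1-simplices (7): [v_0,v_2], [v_0,v_3], [v_1,v_6], [v_2,v_4], [v_3,v_6], [v_4,v_5], [v_4,v_6]

so the chain groups are C_0 ≅ Z^7, C_1 ≅ Z^7.

∂_1: C_1 → C_0 is given by ∂[p,q] = [q] − [p].
As a 7×7 matrix over Z this has rank 6, with invariant factors (1,1,1,1,1,1).

From H_k ≅ ker(∂_k) / im(∂_{k+1}) we obtain:

  H_0: rank C_0 − rank ∂_1 = 7 − 6 = 1, and the invariant factors of ∂_1 are all 1, so H_0 ≅ Z.
  H_1: rank ker ∂_1 − rank ∂_2 = (7 − 6) − 0 = 1, and there is no ∂_2, so H_1 ≅ Z.

As a check, the Euler characteristic is 7 − 7 = 0, which agrees with 1 − 1 = 0.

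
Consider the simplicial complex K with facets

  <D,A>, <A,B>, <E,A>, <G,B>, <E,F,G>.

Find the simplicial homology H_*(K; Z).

We work with the vertex ordering A < B < D < E < F < G. The simplices of K, each written with vertices in increasing order, are:

  0-simplices (6): A, B, D, E, F, G
  1-simplices (7): AB, AD, AE, BG, EF, EG, FG
  2-simplices (1): EFG

so the chain groups are C_0 ≅ Z^6, C_1 ≅ Z^7, C_2 ≅ Z^1.

∂_1: C_1 → C_0 sends each edge [p,q] (with p < q) to q − p. For instance
  ∂FG = G − F.
This gives a 6×7 integer matrix of rank 5; reducing to Smith normal form yields diagonal entries (1,1,1,1,1).

Boundary ∂_2: C_2 → C_1 maps a triangle to the signed sum of its edges. For instance
  ∂EFG = FG − EG + EF.
As a 7×1 matrix over Z this has rank 1, with invariant factors (1).

From H_k ≅ ker(∂_k) / im(∂_{k+1}) we obtain:

  H_0: rank C_0 − rank ∂_1 = 6 − 5 = 1, and the invariant factors of ∂_1 are all 1, so H_0 = Z.
  H_1: rank ker ∂_1 − rank ∂_2 = (7 − 5) − 1 = 1, and the invariant factors of ∂_2 are all 1, so H_1 = Z.
  H_2: rank ker ∂_2 − rank ∂_3 = (1 − 1) − 0 = 0, and there is no ∂_3, so H_2 = 0.

As a check, the Euler characteristic is 6 − 7 + 1 = 0, which agrees with 1 − 1 + 0 = 0.

H_0 ≅ Z,  H_1 ≅ Z,  H_2 = 0.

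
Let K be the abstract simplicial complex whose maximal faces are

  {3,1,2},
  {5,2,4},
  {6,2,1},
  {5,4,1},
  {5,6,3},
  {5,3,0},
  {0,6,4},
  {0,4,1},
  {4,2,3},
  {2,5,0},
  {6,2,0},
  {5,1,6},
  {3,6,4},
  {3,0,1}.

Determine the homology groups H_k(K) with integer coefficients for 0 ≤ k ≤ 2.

H_0 = Z,  H_1 = Z^2,  H_2 = Z.

Order the vertices as 0 < 1 < 2 < 3 < 4 < 5 < 6. Listing each simplex with vertices in this order, K has dimension 2 with simplices:

  0-simplices (7): [0], [1], [2], [3], [4], [5], [6]
  1-simplices (21): [0,1], [0,2], [0,3], [0,4], [0,5], [0,6], [1,2], [1,3], [1,4], [1,5], [1,6], [2,3], [2,4], [2,5], [2,6], [3,4], [3,5], [3,6], [4,5], [4,6], [5,6]
  2-simplices (14): [0,1,3], [0,1,4], [0,2,5], [0,2,6], [0,3,5], [0,4,6], [1,2,3], [1,2,6], [1,4,5], [1,5,6], [2,3,4], [2,4,5], [3,4,6], [3,5,6]

so the chain groups are C_0 ≅ Z^7, C_1 ≅ Z^21, C_2 ≅ Z^14.

∂_1: C_1 → C_0 maps an edge to its endpoints' difference, ∂[p,q] = q − p. For instance
  ∂[4,5] = [5] − [4].
As a 7×21 matrix over Z this has rank 6, with invariant factors (1,1,1,1,1,1).

The boundary map ∂_2: C_2 → C_1 sends each 2-simplex [p,q,r] to [q,r] − [p,r] + [p,q]. For instance
  ∂[1,5,6] = [5,6] − [1,6] + [1,5],
  ∂[1,2,6] = [2,6] − [1,6] + [1,2].
The resulting 21×14 matrix has rank 13, and its Smith normal form has invariant factors (1,1,1,1,1,1,1,1,1,1,1,1,1).

From H_k ≅ ker(∂_k) / im(∂_{k+1}) we obtain:

  H_0: rank C_0 − rank ∂_1 = 7 − 6 = 1, and the invariant factors of ∂_1 are all 1, so H_0 ≅ Z.
  H_1: rank ker ∂_1 − rank ∂_2 = (21 − 6) − 13 = 2, and the invariant factors of ∂_2 are all 1, so H_1 ≅ Z^2.
  H_2: rank ker ∂_2 − rank ∂_3 = (14 − 13) − 0 = 1, and there is no ∂_3, so H_2 ≅ Z.

As a check, the Euler characteristic is 7 − 21 + 14 = 0, which agrees with 1 − 2 + 1 = 0.
(K is a triangulation of the torus T^2.)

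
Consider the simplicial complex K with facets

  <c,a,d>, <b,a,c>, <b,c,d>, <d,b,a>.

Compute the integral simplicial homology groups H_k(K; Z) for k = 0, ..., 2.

We work with the vertex ordering a < b < c < d. The simplices of K, each written with vertices in increasing order, are:

  0-simplices (4): a, b, c, d
  1-simplices (6): ab, ac, ad, bc, bd, cd
  2-simplices (4): abc, abd, acd, bcd

so the chain groups are C_0 ≅ Z^4, C_1 ≅ Z^6, C_2 ≅ Z^4.

Boundary ∂_1: C_1 → C_0 sends each edge [p,q] (with p < q) to q − p. For instance
  ∂ac = c − a.
As a 4×6 matrix over Z this has rank 3, with invariant factors (1,1,1).

∂_2: C_2 → C_1 sends each 2-simplex [p,q,r] to [q,r] − [p,r] + [p,q]. For instance
  ∂abd = bd − ad + ab,
  ∂abc = bc − ac + ab.
This gives a 6×4 integer matrix of rank 3; reducing to Smith normal form yields diagonal entries (1,1,1).

Now H_k = ker ∂_k / im ∂_{k+1}, so:

  H_0: rank C_0 − rank ∂_1 = 4 − 3 = 1, and the invariant factors of ∂_1 are all 1, so H_0 = Z.
  H_1: rank ker ∂_1 − rank ∂_2 = (6 − 3) − 3 = 0, and the invariant factors of ∂_2 are all 1, so H_1 = 0.
  H_2: rank ker ∂_2 − rank ∂_3 = (4 − 3) − 0 = 1, and there is no ∂_3, so H_2 = Z.

(K is a triangulation of the 2-sphere S^2.)

H_0 ≅ Z,  H_1 = 0,  H_2 ≅ Z.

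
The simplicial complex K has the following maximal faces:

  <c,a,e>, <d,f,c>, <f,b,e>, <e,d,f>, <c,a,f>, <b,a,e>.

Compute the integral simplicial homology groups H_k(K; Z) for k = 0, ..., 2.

Order the vertices as a < b < c < d < e < f. Listing each simplex with vertices in this order, K has dimension 2 with simplices:

  0-simplices (6): a, b, c, d, e, f
  1-simplices (12): ab, ac, ae, af, be, bf, cd, ce, cf, de, df, ef
  2-simplices (6): abe, ace, acf, bef, cdf, def

Hence C_0 ≅ Z^6, C_1 ≅ Z^12, C_2 ≅ Z^6.

∂_1: C_1 → C_0 maps an edge to its endpoints' difference, ∂[p,q] = q − p.
As a 6×12 matrix over Z this has rank 5, with invariant factors (1,1,1,1,1).

The boundary map ∂_2: C_2 → C_1 maps a triangle to the signed sum of its edges. For instance
  ∂bef = ef − bf + be,
  ∂def = ef − df + de.
This gives a 12×6 integer matrix of rank 6; reducing to Smith normal form yields diagonal entries (1,1,1,1,1,1).

Reading off H_k = ker ∂_k / im ∂_{k+1}:

  H_0: rank C_0 − rank ∂_1 = 6 − 5 = 1, and the invariant factors of ∂_1 are all 1, so H_0 = Z.
  H_1: rank ker ∂_1 − rank ∂_2 = (12 − 5) − 6 = 1, and the invariant factors of ∂_2 are all 1, so H_1 = Z.
  H_2: rank ker ∂_2 − rank ∂_3 = (6 − 6) − 0 = 0, and there is no ∂_3, so H_2 = 0.

(K is a triangulation of the cylinder S^1 x I.)

H_0 ≅ Z,  H_1 ≅ Z,  H_2 = 0.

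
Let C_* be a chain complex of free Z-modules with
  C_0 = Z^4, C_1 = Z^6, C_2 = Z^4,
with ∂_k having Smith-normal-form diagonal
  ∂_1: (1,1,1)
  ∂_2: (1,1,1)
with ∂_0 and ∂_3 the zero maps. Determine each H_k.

H_0: b_0 = 4 − 0 − 3 = 1; torsion from ∂_1 factors > 1: none. So H_0 = Z.
H_1: b_1 = 6 − 3 − 3 = 0; torsion from ∂_2 factors > 1: none. So H_1 = 0.
H_2: b_2 = 4 − 3 − 0 = 1; torsion from ∂_3 factors > 1: none. So H_2 = Z.

H_0 = Z,  H_1 = 0,  H_2 = Z.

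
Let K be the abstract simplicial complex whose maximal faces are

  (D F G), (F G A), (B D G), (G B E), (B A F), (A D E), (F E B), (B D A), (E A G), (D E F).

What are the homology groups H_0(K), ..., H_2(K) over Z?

H_0 ≅ Z,  H_1 ≅ Z/2Z,  H_2 = 0.

Fix the vertex order A < B < D < E < F < G and write every simplex with vertices in increasing order. Then dim K = 2 and the simplices of K are:

  0-simplices (6): A, B, D, E, F, G
  1-simplices (15): AB, AD, AE, AF, AG, BD, BE, BF, BG, DE, DF, DG, EF, EG, FG
  2-simplices (10): ABD, ABF, ADE, AEG, AFG, BDG, BEF, BEG, DEF, DFG

giving chain groups C_0 ≅ Z^6, C_1 ≅ Z^15, C_2 ≅ Z^10.

The boundary map ∂_1: C_1 → C_0 is given by ∂[p,q] = [q] − [p].
As a 6×15 matrix over Z this has rank 5, with invariant factors (1,1,1,1,1).

The boundary map ∂_2: C_2 → C_1 sends each 2-simplex [p,q,r] to [q,r] − [p,r] + [p,q]. For instance
  ∂BDG = DG − BG + BD,
  ∂BEF = EF − BF + BE.
The resulting 15×10 matrix has rank 10, and its Smith normal form has invariant factors (1,1,1,1,1,1,1,1,1,2).

Computing H_k = (kernel of ∂_k) / (image of ∂_{k+1}):

  H_0: rank C_0 − rank ∂_1 = 6 − 5 = 1, and the invariant factors of ∂_1 are all 1, so H_0 ≅ Z.
  H_1: rank ker ∂_1 − rank ∂_2 = (15 − 5) − 10 = 0, and ∂_2 has invariant factor 2 > 1, so H_1 ≅ Z/2Z.
  H_2: rank ker ∂_2 − rank ∂_3 = (10 − 10) − 0 = 0, and there is no ∂_3, so H_2 ≅ 0.

As a check, the Euler characteristic is 6 − 15 + 10 = 1, which agrees with 1 − 0 + 0 = 1.
(K is a triangulation of the real projective plane RP^2.)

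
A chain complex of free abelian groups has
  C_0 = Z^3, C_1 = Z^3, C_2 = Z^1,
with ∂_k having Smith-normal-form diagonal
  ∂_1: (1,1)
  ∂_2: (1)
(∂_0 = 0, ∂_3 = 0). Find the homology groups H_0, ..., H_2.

H_0 ≅ Z,  H_1 = 0,  H_2 = 0.

H_0: b_0 = 3 − 0 − 2 = 1; torsion from ∂_1 factors > 1: none. So H_0 ≅ Z.
H_1: b_1 = 3 − 2 − 1 = 0; torsion from ∂_2 factors > 1: none. So H_1 ≅ 0.
H_2: b_2 = 1 − 1 − 0 = 0; torsion from ∂_3 factors > 1: none. So H_2 ≅ 0.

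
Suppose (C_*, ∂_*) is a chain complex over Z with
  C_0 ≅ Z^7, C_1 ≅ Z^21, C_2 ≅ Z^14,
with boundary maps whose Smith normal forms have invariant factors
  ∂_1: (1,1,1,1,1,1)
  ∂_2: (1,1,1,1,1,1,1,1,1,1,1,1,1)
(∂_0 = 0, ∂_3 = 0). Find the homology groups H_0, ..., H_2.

H_0 = Z,  H_1 = Z^2,  H_2 = Z.

H_0: b_0 = 7 − 0 − 6 = 1; torsion from ∂_1 factors > 1: none. So H_0 = Z.
H_1: b_1 = 21 − 6 − 13 = 2; torsion from ∂_2 factors > 1: none. So H_1 = Z^2.
H_2: b_2 = 14 − 13 − 0 = 1; torsion from ∂_3 factors > 1: none. So H_2 = Z.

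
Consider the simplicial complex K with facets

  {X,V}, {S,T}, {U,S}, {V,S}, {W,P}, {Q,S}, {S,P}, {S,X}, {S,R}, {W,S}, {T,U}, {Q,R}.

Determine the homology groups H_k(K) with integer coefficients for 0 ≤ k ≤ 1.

K has 9 vertices, 12 edges.
rank ∂_0 = 0, rank ∂_1 = 8 ⇒ b_0 = 9 − 0 − 8 = 1; all invariant factors of ∂_1 are 1 so no torsion. So H_0 = Z.
rank ∂_1 = 8, rank ∂_2 = 0 ⇒ b_1 = 12 − 8 − 0 = 4. So H_1 = Z^4.

H_0 ≅ Z,  H_1 ≅ Z^4.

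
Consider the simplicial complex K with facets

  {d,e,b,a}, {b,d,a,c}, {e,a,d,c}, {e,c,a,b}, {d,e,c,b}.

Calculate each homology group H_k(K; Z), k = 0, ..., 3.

We work with the vertex ordering a < b < c < d < e. The simplices of K, each written with vertices in increasing order, are:

  0-simplices (5): a, b, c, d, e
  1-simplices (10): ab, ac, ad, ae, bc, bd, be, cd, ce, de
  2-simplices (10): abc, abd, abe, acd, ace, ade, bcd, bce, bde, cde
  3-simplices (5): abcd, abce, abde, acde, bcde

Hence C_0 ≅ Z^5, C_1 ≅ Z^10, C_2 ≅ Z^10, C_3 ≅ Z^5.

The boundary map ∂_1: C_1 → C_0 is given by ∂[p,q] = [q] − [p].
The 5×10 boundary matrix has rank 4 and Smith normal form diag(1,1,1,1).

The boundary map ∂_2: C_2 → C_1 maps a triangle to the signed sum of its edges. For instance
  ∂acd = cd − ad + ac,
  ∂abd = bd − ad + ab.
The 10×10 boundary matrix has rank 6 and Smith normal form diag(1,1,1,1,1,1).

Boundary ∂_3: C_3 → C_2 sends each 3-simplex σ to the alternating sum Σ_i (−1)^i (σ with its i-th vertex removed). For instance
  ∂abcd = bcd − acd + abd − abc,
  ∂acde = cde − ade + ace − acd.
As a 10×5 matrix over Z this has rank 4, with invariant factors (1,1,1,1).

Computing H_k = (kernel of ∂_k) / (image of ∂_{k+1}):

  H_0: rank C_0 − rank ∂_1 = 5 − 4 = 1, and the invariant factors of ∂_1 are all 1, so H_0 ≅ Z.
  H_1: rank ker ∂_1 − rank ∂_2 = (10 − 4) − 6 = 0, and the invariant factors of ∂_2 are all 1, so H_1 ≅ 0.
  H_2: rank ker ∂_2 − rank ∂_3 = (10 − 6) − 4 = 0, and the invariant factors of ∂_3 are all 1, so H_2 ≅ 0.
  H_3: rank ker ∂_3 − rank ∂_4 = (5 − 4) − 0 = 1, and there is no ∂_4, so H_3 ≅ Z.

H_0 ≅ Z,  H_1 = 0,  H_2 = 0,  H_3 ≅ Z.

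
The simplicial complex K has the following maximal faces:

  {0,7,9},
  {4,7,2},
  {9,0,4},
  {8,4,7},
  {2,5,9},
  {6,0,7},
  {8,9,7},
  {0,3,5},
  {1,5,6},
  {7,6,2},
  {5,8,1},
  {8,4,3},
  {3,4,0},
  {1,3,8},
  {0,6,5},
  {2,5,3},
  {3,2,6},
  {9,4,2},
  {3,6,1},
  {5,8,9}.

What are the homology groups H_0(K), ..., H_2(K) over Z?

Fix the vertex order 0 < 1 < 2 < 3 < 4 < 5 < 6 < 7 < 8 < 9 and write every simplex with vertices in increasing order. Then dim K = 2 and the simplices of K are:

  0-simplices (10): [0], [1], [2], [3], [4], [5], [6], [7], [8], [9]
  1-simplices (30): (30 of them)
  2-simplices (20): (20 of them)

so the chain groups are C_0 ≅ Z^10, C_1 ≅ Z^30, C_2 ≅ Z^20.

Boundary ∂_1: C_1 → C_0 is given by ∂[p,q] = [q] − [p].
The 10×30 boundary matrix has rank 9 and Smith normal form diag(1,1,1,1,1,1,1,1,1).

∂_2: C_2 → C_1 sends each 2-simplex [p,q,r] to [q,r] − [p,r] + [p,q]. For instance
  ∂[1,5,6] = [5,6] − [1,6] + [1,5],
  ∂[7,8,9] = [8,9] − [7,9] + [7,8].
As a 30×20 matrix over Z this has rank 20, with invariant factors (1,1,1,1,1,1,1,1,1,1,1,1,1,1,1,1,1,1,1,2).

Reading off H_k = ker ∂_k / im ∂_{k+1}:

  H_0: rank C_0 − rank ∂_1 = 10 − 9 = 1, and the invariant factors of ∂_1 are all 1, so H_0 ≅ Z.
  H_1: rank ker ∂_1 − rank ∂_2 = (30 − 9) − 20 = 1, and ∂_2 has invariant factor 2 > 1, so H_1 ≅ Z ⊕ Z/2.
  H_2: rank ker ∂_2 − rank ∂_3 = (20 − 20) − 0 = 0, and there is no ∂_3, so H_2 ≅ 0.

H_0 ≅ Z,  H_1 ≅ Z ⊕ Z/2,  H_2 = 0.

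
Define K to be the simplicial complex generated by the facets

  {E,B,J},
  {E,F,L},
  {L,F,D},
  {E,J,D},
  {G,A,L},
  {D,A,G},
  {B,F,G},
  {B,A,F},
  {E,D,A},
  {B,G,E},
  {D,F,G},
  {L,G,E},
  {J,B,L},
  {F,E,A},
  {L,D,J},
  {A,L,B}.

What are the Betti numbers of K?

b_0 = 1, b_1 = 2, b_2 = 1.

Fix the vertex order A < B < D < E < F < G < J < L and write every simplex with vertices in increasing order. Then dim K = 2 and the simplices of K are:

  0-simplices (8): A, B, D, E, F, G, J, L
  1-simplices (24): AB, AD, AE, AF, AG, AL, BE, BF, BG, BJ, BL, DE, DF, DG, DJ, DL, EF, EG, EJ, EL, FG, FL, GL, JL
  2-simplices (16): ABF, ABL, ADE, ADG, AEF, AGL, BEG, BEJ, BFG, BJL, DEJ, DFG, DFL, DJL, EFL, EGL

so the chain groups are C_0 ≅ Z^8, C_1 ≅ Z^24, C_2 ≅ Z^16.

The boundary map ∂_1: C_1 → C_0 maps an edge to its endpoints' difference, ∂[p,q] = q − p.
As a 8×24 matrix over Z this has rank 7, with invariant factors (1,1,1,1,1,1,1).

Boundary ∂_2: C_2 → C_1 acts by ∂[p,q,r] = [q,r] − [p,r] + [p,q]. For instance
  ∂BJL = JL − BL + BJ,
  ∂ADG = DG − AG + AD.
The resulting 24×16 matrix has rank 15, and its Smith normal form has invariant factors (1,1,1,1,1,1,1,1,1,1,1,1,1,1,1).

From H_k ≅ ker(∂_k) / im(∂_{k+1}) we obtain:

  H_0: rank C_0 − rank ∂_1 = 8 − 7 = 1, and the invariant factors of ∂_1 are all 1, so H_0 ≅ Z.
  H_1: rank ker ∂_1 − rank ∂_2 = (24 − 7) − 15 = 2, and the invariant factors of ∂_2 are all 1, so H_1 ≅ Z^2.
  H_2: rank ker ∂_2 − rank ∂_3 = (16 − 15) − 0 = 1, and there is no ∂_3, so H_2 ≅ Z.

As a check, the Euler characteristic is 8 − 24 + 16 = 0, which agrees with 1 − 2 + 1 = 0.
(K is a triangulation of the torus T^2.)

Hence the Betti numbers are b_0 = 1, b_1 = 2, b_2 = 1.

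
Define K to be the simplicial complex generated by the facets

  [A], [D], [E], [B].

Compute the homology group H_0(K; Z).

Fix the vertex order A < B < D < E and write every simplex with vertices in increasing order. Then dim K = 0 and the simplices of K are:

  0-simplices (4): A, B, D, E

Hence C_0 ≅ Z^4.

Computing H_k = (kernel of ∂_k) / (image of ∂_{k+1}):

  H_0: rank C_0 − rank ∂_1 = 4 − 0 = 4, and there is no ∂_1, so H_0 ≅ Z^4.

H_0 ≅ Z^4.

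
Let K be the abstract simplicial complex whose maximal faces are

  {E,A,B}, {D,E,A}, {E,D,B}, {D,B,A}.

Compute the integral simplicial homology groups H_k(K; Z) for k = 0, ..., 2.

We work with the vertex ordering A < B < D < E. The simplices of K, each written with vertices in increasing order, are:

  0-simplices (4): A, B, D, E
  1-simplices (6): AB, AD, AE, BD, BE, DE
  2-simplices (4): ABD, ABE, ADE, BDE

giving chain groups C_0 ≅ Z^4, C_1 ≅ Z^6, C_2 ≅ Z^4.

Boundary ∂_1: C_1 → C_0 sends each edge [p,q] (with p < q) to q − p.
The 4×6 boundary matrix has rank 3 and Smith normal form diag(1,1,1).

Boundary ∂_2: C_2 → C_1 maps a triangle to the signed sum of its edges. For instance
  ∂ADE = DE − AE + AD,
  ∂ABE = BE − AE + AB.
This gives a 6×4 integer matrix of rank 3; reducing to Smith normal form yields diagonal entries (1,1,1).

Computing H_k = (kernel of ∂_k) / (image of ∂_{k+1}):

  H_0: rank C_0 − rank ∂_1 = 4 − 3 = 1, and the invariant factors of ∂_1 are all 1, so H_0 ≅ Z.
  H_1: rank ker ∂_1 − rank ∂_2 = (6 − 3) − 3 = 0, and the invariant factors of ∂_2 are all 1, so H_1 ≅ 0.
  H_2: rank ker ∂_2 − rank ∂_3 = (4 − 3) − 0 = 1, and there is no ∂_3, so H_2 ≅ Z.

H_0 ≅ Z,  H_1 = 0,  H_2 ≅ Z.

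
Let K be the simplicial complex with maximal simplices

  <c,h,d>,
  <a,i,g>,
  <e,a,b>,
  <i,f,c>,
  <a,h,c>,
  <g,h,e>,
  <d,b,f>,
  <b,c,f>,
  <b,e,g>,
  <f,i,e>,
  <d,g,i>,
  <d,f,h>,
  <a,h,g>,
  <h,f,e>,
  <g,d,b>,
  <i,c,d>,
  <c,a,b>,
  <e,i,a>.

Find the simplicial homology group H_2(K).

Order the vertices as a < b < c < d < e < f < g < h < i. Listing each simplex with vertices in this order, K has dimension 2 with simplices:

  0-simplices (9): a, b, c, d, e, f, g, h, i
  1-simplices (27): ab, ac, ae, ag, ah, ai, bc, bd, be, bf, bg, cd, cf, ch, ci, df, dg, dh, di, ef, eg, eh, ei, fh, fi, gh, gi
  2-simplices (18): abc, abe, ach, aei, agh, agi, bcf, bdf, bdg, beg, cdh, cdi, cfi, dfh, dgi, efh, efi, egh

so the chain groups are C_0 ≅ Z^9, C_1 ≅ Z^27, C_2 ≅ Z^18.

Boundary ∂_1: C_1 → C_0 sends each edge [p,q] (with p < q) to q − p. For instance
  ∂ah = h − a.
The resulting 9×27 matrix has rank 8, and its Smith normal form has invariant factors (1,1,1,1,1,1,1,1).

∂_2: C_2 → C_1 acts by ∂[p,q,r] = [q,r] − [p,r] + [p,q]. For instance
  ∂cdi = di − ci + cd,
  ∂dfh = fh − dh + df.
As a 27×18 matrix over Z this has rank 18, with invariant factors (1,1,1,1,1,1,1,1,1,1,1,1,1,1,1,1,1,2).

Computing H_k = (kernel of ∂_k) / (image of ∂_{k+1}):

  H_2: rank ker ∂_2 − rank ∂_3 = (18 − 18) − 0 = 0, and there is no ∂_3, so H_2 ≅ 0.

H_2 ≅ 0.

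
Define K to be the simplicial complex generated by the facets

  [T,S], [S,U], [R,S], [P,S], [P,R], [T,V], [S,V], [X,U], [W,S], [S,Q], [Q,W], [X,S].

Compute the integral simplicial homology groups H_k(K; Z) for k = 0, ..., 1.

H_0 ≅ Z,  H_1 ≅ Z^4.

We work with the vertex ordering P < Q < R < S < T < U < V < W < X. The simplices of K, each written with vertices in increasing order, are:

  0-simplices (9): P, Q, R, S, T, U, V, W, X
  1-simplices (12): PR, PS, QS, QW, RS, ST, SU, SV, SW, SX, TV, UX

Hence C_0 ≅ Z^9, C_1 ≅ Z^12.

∂_1: C_1 → C_0 maps an edge to its endpoints' difference, ∂[p,q] = q − p. For instance
  ∂SW = W − S.
The resulting 9×12 matrix has rank 8, and its Smith normal form has invariant factors (1,1,1,1,1,1,1,1).

Computing H_k = (kernel of ∂_k) / (image of ∂_{k+1}):

  H_0: rank C_0 − rank ∂_1 = 9 − 8 = 1, and the invariant factors of ∂_1 are all 1, so H_0 = Z.
  H_1: rank ker ∂_1 − rank ∂_2 = (12 − 8) − 0 = 4, and there is no ∂_2, so H_1 = Z^4.

(K is a triangulation of a wedge of 4 circles.)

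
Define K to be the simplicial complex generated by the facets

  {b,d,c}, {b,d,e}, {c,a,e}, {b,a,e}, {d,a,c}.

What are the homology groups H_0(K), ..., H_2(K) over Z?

H_0 = Z,  H_1 = Z,  H_2 = 0.

Order the vertices as a < b < c < d < e. Listing each simplex with vertices in this order, K has dimension 2 with simplices:

  0-simplices (5): a, b, c, d, e
  1-simplices (10): ab, ac, ad, ae, bc, bd, be, cd, ce, de
  2-simplices (5): abe, acd, ace, bcd, bde

Hence C_0 ≅ Z^5, C_1 ≅ Z^10, C_2 ≅ Z^5.

The boundary map ∂_1: C_1 → C_0 is given by ∂[p,q] = [q] − [p].
As a 5×10 matrix over Z this has rank 4, with invariant factors (1,1,1,1).

The boundary map ∂_2: C_2 → C_1 sends each 2-simplex [p,q,r] to [q,r] − [p,r] + [p,q]. For instance
  ∂bcd = cd − bd + bc,
  ∂acd = cd − ad + ac.
The resulting 10×5 matrix has rank 5, and its Smith normal form has invariant factors (1,1,1,1,1).

Computing H_k = (kernel of ∂_k) / (image of ∂_{k+1}):

  H_0: rank C_0 − rank ∂_1 = 5 − 4 = 1, and the invariant factors of ∂_1 are all 1, so H_0 ≅ Z.
  H_1: rank ker ∂_1 − rank ∂_2 = (10 − 4) − 5 = 1, and the invariant factors of ∂_2 are all 1, so H_1 ≅ Z.
  H_2: rank ker ∂_2 − rank ∂_3 = (5 − 5) − 0 = 0, and there is no ∂_3, so H_2 ≅ 0.

As a check, the Euler characteristic is 5 − 10 + 5 = 0, which agrees with 1 − 1 + 0 = 0.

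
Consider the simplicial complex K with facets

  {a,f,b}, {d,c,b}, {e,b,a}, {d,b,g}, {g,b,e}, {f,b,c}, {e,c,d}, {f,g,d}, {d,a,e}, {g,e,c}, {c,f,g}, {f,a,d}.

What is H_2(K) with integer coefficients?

H_2 = 0.

We work with the vertex ordering a < b < c < d < e < f < g. The simplices of K, each written with vertices in increasing order, are:

  0-simplices (7): a, b, c, d, e, f, g
  1-simplices (18): ab, ad, ae, af, bc, bd, be, bf, bg, cd, ce, cf, cg, de, df, dg, eg, fg
  2-simplices (12): abe, abf, ade, adf, bcd, bcf, bdg, beg, cde, ceg, cfg, dfg

giving chain groups C_0 ≅ Z^7, C_1 ≅ Z^18, C_2 ≅ Z^12.

∂_1: C_1 → C_0 maps an edge to its endpoints' difference, ∂[p,q] = q − p. For instance
  ∂ce = e − c.
The 7×18 boundary matrix has rank 6 and Smith normal form diag(1,1,1,1,1,1).

The boundary map ∂_2: C_2 → C_1 sends each 2-simplex [p,q,r] to [q,r] − [p,r] + [p,q]. For instance
  ∂ceg = eg − cg + ce,
  ∂bcd = cd − bd + bc.
The 18×12 boundary matrix has rank 12 and Smith normal form diag(1,1,1,1,1,1,1,1,1,1,1,2).

Reading off H_k = ker ∂_k / im ∂_{k+1}:

  H_2: rank ker ∂_2 − rank ∂_3 = (12 − 12) − 0 = 0, and there is no ∂_3, so H_2 = 0.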